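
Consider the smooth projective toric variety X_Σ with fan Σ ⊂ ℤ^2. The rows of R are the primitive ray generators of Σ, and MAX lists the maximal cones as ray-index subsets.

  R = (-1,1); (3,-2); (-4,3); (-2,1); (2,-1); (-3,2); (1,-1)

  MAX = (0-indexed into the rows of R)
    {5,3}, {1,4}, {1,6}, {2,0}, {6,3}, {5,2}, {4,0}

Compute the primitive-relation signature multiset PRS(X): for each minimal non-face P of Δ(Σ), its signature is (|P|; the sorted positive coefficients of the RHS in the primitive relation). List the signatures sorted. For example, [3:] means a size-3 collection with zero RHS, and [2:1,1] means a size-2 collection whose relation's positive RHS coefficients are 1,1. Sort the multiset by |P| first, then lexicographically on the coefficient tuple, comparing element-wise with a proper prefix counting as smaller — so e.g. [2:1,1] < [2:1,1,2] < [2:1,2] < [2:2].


14 minimal non-faces of Δ(Σ) (on 7 rays):

  P={0,6}:  v_{0} + v_{6} = 0  ⇒ sig = [2:]
  P={1,5}:  v_{1} + v_{5} = 0  ⇒ sig = [2:]
  P={3,4}:  v_{3} + v_{4} = 0  ⇒ sig = [2:]
  P={0,1}:  v_{0} + v_{1} = v_{4}  ⇒ sig = [2:1]
  P={0,3}:  v_{0} + v_{3} = v_{5}  ⇒ sig = [2:1]
  P={0,5}:  v_{0} + v_{5} = v_{2}  ⇒ sig = [2:1]
  P={1,2}:  v_{1} + v_{2} = v_{0}  ⇒ sig = [2:1]
  P={1,3}:  v_{1} + v_{3} = v_{6}  ⇒ sig = [2:1]
  P={2,6}:  v_{2} + v_{6} = v_{5}  ⇒ sig = [2:1]
  P={4,5}:  v_{4} + v_{5} = v_{0}  ⇒ sig = [2:1]
  P={4,6}:  v_{4} + v_{6} = v_{1}  ⇒ sig = [2:1]
  P={5,6}:  v_{5} + v_{6} = v_{3}  ⇒ sig = [2:1]
  P={2,3}:  v_{2} + v_{3} = 2·v_{5}  ⇒ sig = [2:2]
  P={2,4}:  v_{2} + v_{4} = 2·v_{0}  ⇒ sig = [2:2]

Signatures (|P|; sorted positive RHS coefficients), sorted:
    |P|=2: 14 collections, coeffs (), (), (), (1), (1), (1), (1), (1), (1), (1), (1), (1), (2), (2)


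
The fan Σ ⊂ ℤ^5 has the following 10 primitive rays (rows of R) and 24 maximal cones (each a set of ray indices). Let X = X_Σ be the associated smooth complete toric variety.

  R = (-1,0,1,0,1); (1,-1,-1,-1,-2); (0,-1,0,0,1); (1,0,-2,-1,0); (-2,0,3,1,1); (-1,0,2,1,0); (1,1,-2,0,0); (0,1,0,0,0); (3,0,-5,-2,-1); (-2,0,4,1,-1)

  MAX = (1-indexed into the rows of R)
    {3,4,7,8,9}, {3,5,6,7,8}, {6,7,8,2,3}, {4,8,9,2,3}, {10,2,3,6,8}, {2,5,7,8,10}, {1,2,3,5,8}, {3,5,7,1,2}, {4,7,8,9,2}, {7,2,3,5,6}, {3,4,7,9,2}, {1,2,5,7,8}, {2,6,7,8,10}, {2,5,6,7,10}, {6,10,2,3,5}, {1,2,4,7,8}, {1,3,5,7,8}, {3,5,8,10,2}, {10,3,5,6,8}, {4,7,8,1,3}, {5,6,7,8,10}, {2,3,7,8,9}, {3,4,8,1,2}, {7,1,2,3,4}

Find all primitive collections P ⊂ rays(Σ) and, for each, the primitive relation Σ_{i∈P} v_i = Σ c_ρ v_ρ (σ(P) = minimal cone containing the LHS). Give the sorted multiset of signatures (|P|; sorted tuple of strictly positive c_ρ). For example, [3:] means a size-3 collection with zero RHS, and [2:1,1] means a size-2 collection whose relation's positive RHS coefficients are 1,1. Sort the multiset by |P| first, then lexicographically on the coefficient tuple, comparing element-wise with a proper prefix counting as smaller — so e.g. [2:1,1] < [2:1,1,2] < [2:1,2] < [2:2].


Σ has 14 primitive collections:

  {4,6}:  v_{4} + v_{6} = 0  ⇒ sig = [2:]
  {1,6}:  v_{1} + v_{6} = v_{5}  ⇒ sig = [2:1]
  {4,5}:  v_{4} + v_{5} = v_{1}  ⇒ sig = [2:1]
  {5,9}:  v_{5} + v_{9} = v_{4}  ⇒ sig = [2:1]
  {9,10}:  v_{9} + v_{10} = v_{2} + v_{8}  ⇒ sig = [2:1,1]
  {4,10}:  v_{4} + v_{10} = v_{2} + v_{5} + v_{8}  ⇒ sig = [2:1,1,1]
  {6,9}:  v_{6} + v_{9} = v_{2} + v_{3} + v_{7} + v_{8}  ⇒ sig = [2:1,1,1,1]
  {1,10}:  v_{1} + v_{10} = v_{2} + 2·v_{5} + v_{8}  ⇒ sig = [2:1,1,2]
  {1,9}:  v_{1} + v_{9} = 2·v_{4}  ⇒ sig = [2:2]
  {3,7,10}:  v_{3} + v_{7} + v_{10} = v_{6}  ⇒ sig = [3:1]
  {2,5,6,8}:  v_{2} + v_{5} + v_{6} + v_{8} = v_{10}  ⇒ sig = [4:1]
  {2,3,5,7,8}:  v_{2} + v_{3} + v_{5} + v_{7} + v_{8} = 0  ⇒ sig = [5:]
  {1,2,3,7,8}:  v_{1} + v_{2} + v_{3} + v_{7} + v_{8} = v_{4}  ⇒ sig = [5:1]
  {2,3,4,7,8}:  v_{2} + v_{3} + v_{4} + v_{7} + v_{8} = v_{9}  ⇒ sig = [5:1]

so the primitive-relation signature multiset is
    [2:]
    [2:1]
    [2:1]
    [2:1]
    [2:1,1]
    [2:1,1,1]
    [2:1,1,1,1]
    [2:1,1,2]
    [2:2]
    [3:1]
    [4:1]
    [5:]
    [5:1]
    [5:1]


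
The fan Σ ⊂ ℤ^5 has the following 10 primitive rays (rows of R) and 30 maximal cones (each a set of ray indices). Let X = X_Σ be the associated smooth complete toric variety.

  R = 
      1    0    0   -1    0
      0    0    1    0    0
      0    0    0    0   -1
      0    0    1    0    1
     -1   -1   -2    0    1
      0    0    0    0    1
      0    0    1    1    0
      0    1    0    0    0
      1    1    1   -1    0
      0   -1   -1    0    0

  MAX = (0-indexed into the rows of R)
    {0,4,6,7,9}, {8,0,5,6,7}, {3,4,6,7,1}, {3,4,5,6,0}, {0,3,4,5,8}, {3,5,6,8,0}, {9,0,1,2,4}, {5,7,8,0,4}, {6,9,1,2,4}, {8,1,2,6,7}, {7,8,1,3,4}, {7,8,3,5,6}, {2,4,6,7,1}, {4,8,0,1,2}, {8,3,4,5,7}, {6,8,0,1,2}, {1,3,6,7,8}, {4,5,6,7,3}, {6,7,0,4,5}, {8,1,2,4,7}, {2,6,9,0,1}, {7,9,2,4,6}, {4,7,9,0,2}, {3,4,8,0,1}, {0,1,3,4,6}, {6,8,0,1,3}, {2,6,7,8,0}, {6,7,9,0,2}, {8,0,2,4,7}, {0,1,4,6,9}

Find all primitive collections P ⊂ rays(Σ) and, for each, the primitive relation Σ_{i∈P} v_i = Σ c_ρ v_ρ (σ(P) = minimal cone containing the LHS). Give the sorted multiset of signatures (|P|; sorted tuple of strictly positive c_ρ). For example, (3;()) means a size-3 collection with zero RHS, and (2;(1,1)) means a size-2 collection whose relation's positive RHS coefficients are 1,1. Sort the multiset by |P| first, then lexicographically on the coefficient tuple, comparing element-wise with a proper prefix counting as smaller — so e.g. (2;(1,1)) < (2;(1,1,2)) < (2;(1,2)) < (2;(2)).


|primitive collections| = 11. Relations:

  P = {2,5}:  v_{2} + v_{5} = 0 ; sig = (2;())
  P = {1,5}:  v_{1} + v_{5} = v_{3} ; sig = (2;(1))
  P = {2,3}:  v_{2} + v_{3} = v_{1} ; sig = (2;(1))
  P = {8,9}:  v_{8} + v_{9} = v_{0} ; sig = (2;(1))
  P = {5,9}:  v_{5} + v_{9} = v_{0} + v_{4} + v_{6} ; sig = (2;(1,1,1))
  P = {3,9}:  v_{3} + v_{9} = v_{0} + v_{1} + v_{4} + v_{6} ; sig = (2;(1,1,1,1))
  P = {1,7,9}:  v_{1} + v_{7} + v_{9} = 0 ; sig = (3;())
  P = {0,1,7}:  v_{0} + v_{1} + v_{7} = v_{8} ; sig = (3;(1))
  P = {4,6,8}:  v_{4} + v_{6} + v_{8} = v_{5} ; sig = (3;(1))
  P = {0,3,7}:  v_{0} + v_{3} + v_{7} = v_{5} + v_{8} ; sig = (3;(1,1))
  P = {0,2,4,6}:  v_{0} + v_{2} + v_{4} + v_{6} = v_{9} ; sig = (4;(1))

Signatures (|P|; sorted positive RHS coefficients), sorted:
    |P|=2: 6 collections, coeffs (), (1), (1), (1), (1,1,1), (1,1,1,1)
    |P|=3: 4 collections, coeffs (), (1), (1), (1,1)
    |P|=4: 1 collection, coeffs (1)


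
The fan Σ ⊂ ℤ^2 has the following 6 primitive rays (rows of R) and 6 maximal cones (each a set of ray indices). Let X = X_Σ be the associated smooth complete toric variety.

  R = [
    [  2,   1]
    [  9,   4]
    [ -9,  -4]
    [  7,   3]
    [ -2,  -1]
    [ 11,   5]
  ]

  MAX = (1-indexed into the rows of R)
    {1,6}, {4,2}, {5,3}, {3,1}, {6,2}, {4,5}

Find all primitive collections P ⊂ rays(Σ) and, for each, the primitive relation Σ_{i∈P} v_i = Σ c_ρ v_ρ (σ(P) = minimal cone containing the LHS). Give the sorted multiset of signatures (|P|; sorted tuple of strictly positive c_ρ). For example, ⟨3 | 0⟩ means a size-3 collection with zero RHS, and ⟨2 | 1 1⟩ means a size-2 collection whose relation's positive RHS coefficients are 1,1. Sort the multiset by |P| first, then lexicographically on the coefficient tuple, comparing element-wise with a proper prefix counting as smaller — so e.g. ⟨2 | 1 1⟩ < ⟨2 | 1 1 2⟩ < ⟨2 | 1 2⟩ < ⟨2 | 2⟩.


9 minimal non-faces of Δ(Σ) (on 6 rays):

  • {1,5}:  v_{1} + v_{5} = 0  so sig = ⟨2 | 0⟩
  • {2,3}:  v_{2} + v_{3} = 0  so sig = ⟨2 | 0⟩
  • {1,2}:  v_{1} + v_{2} = v_{6}  so sig = ⟨2 | 1⟩
  • {1,4}:  v_{1} + v_{4} = v_{2}  so sig = ⟨2 | 1⟩
  • {2,5}:  v_{2} + v_{5} = v_{4}  so sig = ⟨2 | 1⟩
  • {3,4}:  v_{3} + v_{4} = v_{5}  so sig = ⟨2 | 1⟩
  • {3,6}:  v_{3} + v_{6} = v_{1}  so sig = ⟨2 | 1⟩
  • {5,6}:  v_{5} + v_{6} = v_{2}  so sig = ⟨2 | 1⟩
  • {4,6}:  v_{4} + v_{6} = 2·v_{2}  so sig = ⟨2 | 2⟩

Sorted signature multiset PRS(X):
    ⟨2 | 0⟩
    ⟨2 | 0⟩
    ⟨2 | 1⟩
    ⟨2 | 1⟩
    ⟨2 | 1⟩
    ⟨2 | 1⟩
    ⟨2 | 1⟩
    ⟨2 | 1⟩
    ⟨2 | 2⟩


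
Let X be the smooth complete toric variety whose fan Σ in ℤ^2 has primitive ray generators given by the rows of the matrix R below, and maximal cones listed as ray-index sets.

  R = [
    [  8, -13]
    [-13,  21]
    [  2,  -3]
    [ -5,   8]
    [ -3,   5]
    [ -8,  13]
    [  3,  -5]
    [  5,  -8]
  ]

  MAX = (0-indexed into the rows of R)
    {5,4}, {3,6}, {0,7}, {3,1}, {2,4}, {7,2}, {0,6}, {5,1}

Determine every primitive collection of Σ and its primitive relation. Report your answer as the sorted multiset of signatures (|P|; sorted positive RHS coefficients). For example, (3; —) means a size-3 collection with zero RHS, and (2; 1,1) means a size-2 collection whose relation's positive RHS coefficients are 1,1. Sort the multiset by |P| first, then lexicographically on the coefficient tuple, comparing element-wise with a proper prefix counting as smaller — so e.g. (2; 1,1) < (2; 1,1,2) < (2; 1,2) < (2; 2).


|primitive collections| = 20. Relations:

  {0,5}:  v_{0} + v_{5} = 0 ; sig = (2; —)
  {3,7}:  v_{3} + v_{7} = 0 ; sig = (2; —)
  {4,6}:  v_{4} + v_{6} = 0 ; sig = (2; —)
  {0,1}:  v_{0} + v_{1} = v_{3} ; sig = (2; 1)
  {0,3}:  v_{0} + v_{3} = v_{6} ; sig = (2; 1)
  {0,4}:  v_{0} + v_{4} = v_{7} ; sig = (2; 1)
  {1,7}:  v_{1} + v_{7} = v_{5} ; sig = (2; 1)
  {2,3}:  v_{2} + v_{3} = v_{4} ; sig = (2; 1)
  {2,6}:  v_{2} + v_{6} = v_{7} ; sig = (2; 1)
  {3,4}:  v_{3} + v_{4} = v_{5} ; sig = (2; 1)
  {3,5}:  v_{3} + v_{5} = v_{1} ; sig = (2; 1)
  {4,7}:  v_{4} + v_{7} = v_{2} ; sig = (2; 1)
  {5,6}:  v_{5} + v_{6} = v_{3} ; sig = (2; 1)
  {5,7}:  v_{5} + v_{7} = v_{4} ; sig = (2; 1)
  {6,7}:  v_{6} + v_{7} = v_{0} ; sig = (2; 1)
  {1,2}:  v_{1} + v_{2} = v_{4} + v_{5} ; sig = (2; 1,1)
  {0,2}:  v_{0} + v_{2} = 2·v_{7} ; sig = (2; 2)
  {1,4}:  v_{1} + v_{4} = 2·v_{5} ; sig = (2; 2)
  {1,6}:  v_{1} + v_{6} = 2·v_{3} ; sig = (2; 2)
  {2,5}:  v_{2} + v_{5} = 2·v_{4} ; sig = (2; 2)

Signatures (|P|; sorted positive RHS coefficients), sorted:
    |P|=2: 20 collections, coeffs (), (), (), (1), (1), (1), (1), (1), (1), (1), (1), (1), (1), (1), (1), (1,1), (2), (2), (2), (2)


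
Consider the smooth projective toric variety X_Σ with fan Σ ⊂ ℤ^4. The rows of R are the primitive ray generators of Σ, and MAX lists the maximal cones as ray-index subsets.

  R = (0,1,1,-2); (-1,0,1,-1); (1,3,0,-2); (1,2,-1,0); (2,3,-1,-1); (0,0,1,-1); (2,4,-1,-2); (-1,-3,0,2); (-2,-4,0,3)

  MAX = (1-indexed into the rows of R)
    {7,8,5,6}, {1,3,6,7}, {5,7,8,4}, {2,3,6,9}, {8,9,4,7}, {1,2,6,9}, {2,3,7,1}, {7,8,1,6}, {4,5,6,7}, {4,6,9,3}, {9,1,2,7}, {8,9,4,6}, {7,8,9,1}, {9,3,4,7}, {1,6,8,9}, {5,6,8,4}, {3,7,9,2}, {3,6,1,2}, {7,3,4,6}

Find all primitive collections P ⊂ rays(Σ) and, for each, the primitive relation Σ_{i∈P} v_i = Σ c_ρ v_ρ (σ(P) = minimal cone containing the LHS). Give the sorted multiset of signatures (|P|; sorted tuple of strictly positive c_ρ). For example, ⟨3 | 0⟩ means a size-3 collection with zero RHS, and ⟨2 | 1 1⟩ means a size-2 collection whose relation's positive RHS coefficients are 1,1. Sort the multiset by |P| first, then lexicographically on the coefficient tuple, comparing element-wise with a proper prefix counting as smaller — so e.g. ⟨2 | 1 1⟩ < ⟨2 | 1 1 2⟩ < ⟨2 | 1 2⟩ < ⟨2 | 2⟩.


|primitive collections| = 12. Relations:

  {3,8}:  v_{3} + v_{8} = 0  ⇒ sig = ⟨2 | 0⟩
  {1,4}:  v_{1} + v_{4} = v_{3}  ⇒ sig = ⟨2 | 1⟩
  {2,5}:  v_{2} + v_{5} = v_{3}  ⇒ sig = ⟨2 | 1⟩
  {1,5}:  v_{1} + v_{5} = v_{6} + v_{7}  ⇒ sig = ⟨2 | 1 1⟩
  {2,8}:  v_{2} + v_{8} = v_{1} + v_{9}  ⇒ sig = ⟨2 | 1 1⟩
  {5,9}:  v_{5} + v_{9} = v_{4} + v_{8}  ⇒ sig = ⟨2 | 1 1⟩
  {3,5}:  v_{3} + v_{5} = v_{4} + v_{6} + v_{7}  ⇒ sig = ⟨2 | 1 1 1⟩
  {2,4}:  v_{2} + v_{4} = 2·v_{3} + v_{9}  ⇒ sig = ⟨2 | 1 2⟩
  {6,7,9}:  v_{6} + v_{7} + v_{9} = 0  ⇒ sig = ⟨3 | 0⟩
  {1,3,9}:  v_{1} + v_{3} + v_{9} = v_{2}  ⇒ sig = ⟨3 | 1⟩
  {2,6,7}:  v_{2} + v_{6} + v_{7} = v_{1} + v_{3}  ⇒ sig = ⟨3 | 1 1⟩
  {4,6,7,8}:  v_{4} + v_{6} + v_{7} + v_{8} = v_{5}  ⇒ sig = ⟨4 | 1⟩

Signatures (|P|; sorted positive RHS coefficients), sorted:
    |P|=2: 8 collections, coeffs (), (1), (1), (1,1), (1,1), (1,1), (1,1,1), (1,2)
    |P|=3: 3 collections, coeffs (), (1), (1,1)
    |P|=4: 1 collection, coeffs (1)


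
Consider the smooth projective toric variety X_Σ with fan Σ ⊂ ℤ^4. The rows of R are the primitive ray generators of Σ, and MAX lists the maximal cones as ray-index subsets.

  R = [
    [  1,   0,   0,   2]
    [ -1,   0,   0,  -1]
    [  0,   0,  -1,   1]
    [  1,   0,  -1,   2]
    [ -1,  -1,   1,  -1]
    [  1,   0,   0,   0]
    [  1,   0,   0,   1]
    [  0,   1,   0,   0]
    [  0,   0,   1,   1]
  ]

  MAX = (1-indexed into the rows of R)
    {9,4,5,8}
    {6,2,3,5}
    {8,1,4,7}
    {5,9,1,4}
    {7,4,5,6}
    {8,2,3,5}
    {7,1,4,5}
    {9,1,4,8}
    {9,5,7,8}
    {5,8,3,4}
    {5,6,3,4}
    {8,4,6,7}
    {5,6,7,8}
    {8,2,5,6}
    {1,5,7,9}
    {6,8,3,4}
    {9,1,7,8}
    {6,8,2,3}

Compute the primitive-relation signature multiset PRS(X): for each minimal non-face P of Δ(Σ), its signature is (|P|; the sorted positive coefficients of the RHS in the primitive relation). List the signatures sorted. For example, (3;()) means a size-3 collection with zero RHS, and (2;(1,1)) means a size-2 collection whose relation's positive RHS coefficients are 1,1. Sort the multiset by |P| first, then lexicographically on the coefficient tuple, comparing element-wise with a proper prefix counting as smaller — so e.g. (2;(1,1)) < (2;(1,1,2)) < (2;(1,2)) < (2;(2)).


14 minimal non-faces of Δ(Σ) (on 9 rays):

  P={2,7}:  v_{2} + v_{7} = 0 — sig = (2;())
  P={2,4}:  v_{2} + v_{4} = v_{3} — sig = (2;(1))
  P={3,7}:  v_{3} + v_{7} = v_{4} — sig = (2;(1))
  P={1,2}:  v_{1} + v_{2} = v_{4} + v_{5} + v_{8} — sig = (2;(1,1,1))
  P={1,3}:  v_{1} + v_{3} = 2·v_{4} + v_{5} + v_{8} — sig = (2;(1,1,2))
  P={6,9}:  v_{6} + v_{9} = v_{5} + 2·v_{7} + v_{8} — sig = (2;(1,1,2))
  P={2,9}:  v_{2} + v_{9} = v_{4} + 2·v_{5} + 2·v_{8} — sig = (2;(1,2,2))
  P={1,6}:  v_{1} + v_{6} = 2·v_{7} — sig = (2;(2))
  P={3,9}:  v_{3} + v_{9} = 2·v_{4} + 2·v_{5} + 2·v_{8} — sig = (2;(2,2,2))
  P={1,5,8}:  v_{1} + v_{5} + v_{8} = v_{9} — sig = (3;(1))
  P={4,7,9}:  v_{4} + v_{7} + v_{9} = 2·v_{1} — sig = (3;(2))
  P={3,5,6,8}:  v_{3} + v_{5} + v_{6} + v_{8} = 0 — sig = (4;())
  P={4,5,6,8}:  v_{4} + v_{5} + v_{6} + v_{8} = v_{7} — sig = (4;(1))
  P={4,5,7,8}:  v_{4} + v_{5} + v_{7} + v_{8} = v_{1} — sig = (4;(1))

Sorted signature multiset PRS(X):
[(2;()), (2;(1)), (2;(1)), (2;(1,1,1)), (2;(1,1,2)), (2;(1,1,2)), (2;(1,2,2)), (2;(2)), (2;(2,2,2)), (3;(1)), (3;(2)), (4;()), (4;(1)), (4;(1))]


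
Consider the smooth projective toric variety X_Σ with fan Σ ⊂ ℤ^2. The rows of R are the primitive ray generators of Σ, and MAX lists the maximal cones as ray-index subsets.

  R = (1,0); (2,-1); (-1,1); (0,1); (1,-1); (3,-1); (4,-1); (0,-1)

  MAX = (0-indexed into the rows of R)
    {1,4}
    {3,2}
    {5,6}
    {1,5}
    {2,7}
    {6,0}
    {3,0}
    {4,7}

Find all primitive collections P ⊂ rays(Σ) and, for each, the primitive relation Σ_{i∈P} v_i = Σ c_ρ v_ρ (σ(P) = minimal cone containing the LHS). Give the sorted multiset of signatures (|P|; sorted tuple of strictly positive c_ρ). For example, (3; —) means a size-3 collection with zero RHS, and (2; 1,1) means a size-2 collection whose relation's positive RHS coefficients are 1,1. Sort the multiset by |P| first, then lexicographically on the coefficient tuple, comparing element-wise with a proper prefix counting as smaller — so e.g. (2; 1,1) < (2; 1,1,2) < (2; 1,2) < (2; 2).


|primitive collections| = 20. Relations:

  • {2,4}:  v_{2} + v_{4} = 0 — sig = (2; —)
  • {3,7}:  v_{3} + v_{7} = 0 — sig = (2; —)
  • {0,1}:  v_{0} + v_{1} = v_{5} — sig = (2; 1)
  • {0,2}:  v_{0} + v_{2} = v_{3} — sig = (2; 1)
  • {0,4}:  v_{0} + v_{4} = v_{1} — sig = (2; 1)
  • {0,5}:  v_{0} + v_{5} = v_{6} — sig = (2; 1)
  • {0,7}:  v_{0} + v_{7} = v_{4} — sig = (2; 1)
  • {1,2}:  v_{1} + v_{2} = v_{0} — sig = (2; 1)
  • {3,4}:  v_{3} + v_{4} = v_{0} — sig = (2; 1)
  • {4,6}:  v_{4} + v_{6} = v_{1} + v_{5} — sig = (2; 1,1)
  • {5,7}:  v_{5} + v_{7} = v_{1} + v_{4} — sig = (2; 1,1)
  • {1,3}:  v_{1} + v_{3} = 2·v_{0} — sig = (2; 2)
  • {1,6}:  v_{1} + v_{6} = 2·v_{5} — sig = (2; 2)
  • {1,7}:  v_{1} + v_{7} = 2·v_{4} — sig = (2; 2)
  • {2,5}:  v_{2} + v_{5} = 2·v_{0} — sig = (2; 2)
  • {4,5}:  v_{4} + v_{5} = 2·v_{1} — sig = (2; 2)
  • {6,7}:  v_{6} + v_{7} = 2·v_{1} — sig = (2; 2)
  • {2,6}:  v_{2} + v_{6} = 3·v_{0} — sig = (2; 3)
  • {3,5}:  v_{3} + v_{5} = 3·v_{0} — sig = (2; 3)
  • {3,6}:  v_{3} + v_{6} = 4·v_{0} — sig = (2; 4)

Signatures (|P|; sorted positive RHS coefficients), sorted:
{ (2; —) ×2,  (2; 1) ×7,  (2; 1,1) ×2,  (2; 2) ×6,  (2; 3) ×2,  (2; 4) }


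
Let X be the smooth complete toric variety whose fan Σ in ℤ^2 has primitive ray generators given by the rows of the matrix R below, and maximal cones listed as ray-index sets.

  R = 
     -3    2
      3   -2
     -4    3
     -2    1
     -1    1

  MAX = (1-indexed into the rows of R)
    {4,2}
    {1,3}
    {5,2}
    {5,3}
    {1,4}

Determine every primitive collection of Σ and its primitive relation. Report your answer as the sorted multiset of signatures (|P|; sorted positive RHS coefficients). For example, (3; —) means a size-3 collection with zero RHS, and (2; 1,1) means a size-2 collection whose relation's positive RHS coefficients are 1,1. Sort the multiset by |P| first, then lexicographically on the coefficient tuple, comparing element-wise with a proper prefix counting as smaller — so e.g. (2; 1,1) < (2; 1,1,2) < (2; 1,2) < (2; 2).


5 collections generate NE(X_Σ); each relation:

  P = {1,2}:  v_{1} + v_{2} = 0 ; sig = (2; —)
  P = {1,5}:  v_{1} + v_{5} = v_{3} ; sig = (2; 1)
  P = {2,3}:  v_{2} + v_{3} = v_{5} ; sig = (2; 1)
  P = {4,5}:  v_{4} + v_{5} = v_{1} ; sig = (2; 1)
  P = {3,4}:  v_{3} + v_{4} = 2·v_{1} ; sig = (2; 2)

Hence PRS(X_Σ) =
    (2; —)
    (2; 1)
    (2; 1)
    (2; 1)
    (2; 2)


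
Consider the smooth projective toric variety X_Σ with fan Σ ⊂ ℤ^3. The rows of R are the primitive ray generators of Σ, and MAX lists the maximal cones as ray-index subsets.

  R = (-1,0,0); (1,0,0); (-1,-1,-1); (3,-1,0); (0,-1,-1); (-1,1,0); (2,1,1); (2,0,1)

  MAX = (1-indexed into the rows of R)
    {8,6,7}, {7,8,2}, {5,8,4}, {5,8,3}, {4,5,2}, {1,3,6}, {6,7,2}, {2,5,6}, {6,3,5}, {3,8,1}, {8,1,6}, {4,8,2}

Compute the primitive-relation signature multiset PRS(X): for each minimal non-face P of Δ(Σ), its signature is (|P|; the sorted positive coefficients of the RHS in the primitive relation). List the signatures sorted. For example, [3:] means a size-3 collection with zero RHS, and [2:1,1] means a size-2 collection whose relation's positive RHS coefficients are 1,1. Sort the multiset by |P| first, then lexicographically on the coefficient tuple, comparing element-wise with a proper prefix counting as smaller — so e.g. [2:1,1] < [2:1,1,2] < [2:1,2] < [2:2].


|primitive collections| = 14. Relations:

  {1,2}:  v_{1} + v_{2} = 0  ⇒ sig = [2:]
  {1,5}:  v_{1} + v_{5} = v_{3}  ⇒ sig = [2:1]
  {2,3}:  v_{2} + v_{3} = v_{5}  ⇒ sig = [2:1]
  {3,7}:  v_{3} + v_{7} = v_{2}  ⇒ sig = [2:1]
  {1,4}:  v_{1} + v_{4} = v_{5} + v_{8}  ⇒ sig = [2:1,1]
  {1,7}:  v_{1} + v_{7} = v_{6} + v_{8}  ⇒ sig = [2:1,1]
  {3,4}:  v_{3} + v_{4} = 2·v_{5} + v_{8}  ⇒ sig = [2:1,2]
  {4,7}:  v_{4} + v_{7} = 3·v_{2} + v_{8}  ⇒ sig = [2:1,3]
  {4,6}:  v_{4} + v_{6} = 2·v_{2}  ⇒ sig = [2:2]
  {5,7}:  v_{5} + v_{7} = 2·v_{2}  ⇒ sig = [2:2]
  {3,6,8}:  v_{3} + v_{6} + v_{8} = 0  ⇒ sig = [3:]
  {2,5,8}:  v_{2} + v_{5} + v_{8} = v_{4}  ⇒ sig = [3:1]
  {2,6,8}:  v_{2} + v_{6} + v_{8} = v_{7}  ⇒ sig = [3:1]
  {5,6,8}:  v_{5} + v_{6} + v_{8} = v_{2}  ⇒ sig = [3:1]

Signatures (|P|; sorted positive RHS coefficients), sorted:
[[2:], [2:1], [2:1], [2:1], [2:1,1], [2:1,1], [2:1,2], [2:1,3], [2:2], [2:2], [3:], [3:1], [3:1], [3:1]]


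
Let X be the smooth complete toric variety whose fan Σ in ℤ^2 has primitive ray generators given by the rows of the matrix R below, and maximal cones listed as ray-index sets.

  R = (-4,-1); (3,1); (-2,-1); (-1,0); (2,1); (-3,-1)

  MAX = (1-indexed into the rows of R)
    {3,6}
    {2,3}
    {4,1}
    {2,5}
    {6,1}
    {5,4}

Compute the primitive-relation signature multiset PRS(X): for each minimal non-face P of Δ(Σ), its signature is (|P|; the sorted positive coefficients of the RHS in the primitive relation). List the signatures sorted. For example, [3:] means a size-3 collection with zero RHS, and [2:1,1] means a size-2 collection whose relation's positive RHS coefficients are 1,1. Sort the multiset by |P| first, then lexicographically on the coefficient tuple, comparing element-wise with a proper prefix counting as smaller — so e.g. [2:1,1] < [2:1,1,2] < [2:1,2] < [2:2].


Δ(Σ) — 6 vertices, 9 min non-faces:

  {2,6}:  v_{2} + v_{6} = 0  ⟹  sig = [2:]
  {3,5}:  v_{3} + v_{5} = 0  ⟹  sig = [2:]
  {1,2}:  v_{1} + v_{2} = v_{4}  ⟹  sig = [2:1]
  {2,4}:  v_{2} + v_{4} = v_{5}  ⟹  sig = [2:1]
  {3,4}:  v_{3} + v_{4} = v_{6}  ⟹  sig = [2:1]
  {4,6}:  v_{4} + v_{6} = v_{1}  ⟹  sig = [2:1]
  {5,6}:  v_{5} + v_{6} = v_{4}  ⟹  sig = [2:1]
  {1,3}:  v_{1} + v_{3} = 2·v_{6}  ⟹  sig = [2:2]
  {1,5}:  v_{1} + v_{5} = 2·v_{4}  ⟹  sig = [2:2]

Signatures (|P|; sorted positive RHS coefficients), sorted:
{ [2:] ×2,  [2:1] ×5,  [2:2] ×2 }


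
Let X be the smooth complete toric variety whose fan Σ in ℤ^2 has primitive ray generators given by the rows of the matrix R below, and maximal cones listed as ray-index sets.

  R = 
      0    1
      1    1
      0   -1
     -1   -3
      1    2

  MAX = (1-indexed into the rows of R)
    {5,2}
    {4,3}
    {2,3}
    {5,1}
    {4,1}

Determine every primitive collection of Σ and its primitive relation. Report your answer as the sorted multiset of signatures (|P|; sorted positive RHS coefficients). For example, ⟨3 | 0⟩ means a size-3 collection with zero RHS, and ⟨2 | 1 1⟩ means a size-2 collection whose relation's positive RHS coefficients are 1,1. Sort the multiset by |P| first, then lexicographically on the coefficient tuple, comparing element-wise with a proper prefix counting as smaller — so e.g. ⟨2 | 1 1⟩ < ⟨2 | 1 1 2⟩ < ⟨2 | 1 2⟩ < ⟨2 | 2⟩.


Σ has 5 primitive collections:

  • {1,3}:  v_{1} + v_{3} = 0 ; sig = ⟨2 | 0⟩
  • {1,2}:  v_{1} + v_{2} = v_{5} ; sig = ⟨2 | 1⟩
  • {3,5}:  v_{3} + v_{5} = v_{2} ; sig = ⟨2 | 1⟩
  • {4,5}:  v_{4} + v_{5} = v_{3} ; sig = ⟨2 | 1⟩
  • {2,4}:  v_{2} + v_{4} = 2·v_{3} ; sig = ⟨2 | 2⟩

so the primitive-relation signature multiset is
    ⟨2 | 0⟩
    ⟨2 | 1⟩
    ⟨2 | 1⟩
    ⟨2 | 1⟩
    ⟨2 | 2⟩


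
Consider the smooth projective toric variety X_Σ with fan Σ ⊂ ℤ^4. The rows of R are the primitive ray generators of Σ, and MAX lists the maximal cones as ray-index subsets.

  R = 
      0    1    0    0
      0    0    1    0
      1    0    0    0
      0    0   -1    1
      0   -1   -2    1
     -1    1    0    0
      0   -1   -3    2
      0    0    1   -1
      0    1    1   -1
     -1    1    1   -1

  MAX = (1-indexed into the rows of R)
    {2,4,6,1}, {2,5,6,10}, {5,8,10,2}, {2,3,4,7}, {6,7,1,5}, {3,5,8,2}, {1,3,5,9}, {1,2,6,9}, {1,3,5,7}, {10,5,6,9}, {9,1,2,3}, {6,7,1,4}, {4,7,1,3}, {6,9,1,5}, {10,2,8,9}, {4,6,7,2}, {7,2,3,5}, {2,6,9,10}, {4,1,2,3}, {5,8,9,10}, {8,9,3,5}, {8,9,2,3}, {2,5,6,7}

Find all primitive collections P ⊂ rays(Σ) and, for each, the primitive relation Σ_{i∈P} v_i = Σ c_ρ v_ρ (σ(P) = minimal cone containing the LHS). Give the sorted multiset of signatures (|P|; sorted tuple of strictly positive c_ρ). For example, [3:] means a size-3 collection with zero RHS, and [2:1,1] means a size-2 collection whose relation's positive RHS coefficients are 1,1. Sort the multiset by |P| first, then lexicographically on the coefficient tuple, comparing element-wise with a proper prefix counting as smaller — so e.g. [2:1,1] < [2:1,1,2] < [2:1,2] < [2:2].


Minimal non-faces — 15 found among 10 rays, 23 max cones:

  • {4,8}:  v_{4} + v_{8} = 0  →  sig = [2:]
  • {1,8}:  v_{1} + v_{8} = v_{9}  →  sig = [2:1]
  • {3,6}:  v_{3} + v_{6} = v_{1}  →  sig = [2:1]
  • {3,10}:  v_{3} + v_{10} = v_{9}  →  sig = [2:1]
  • {4,5}:  v_{4} + v_{5} = v_{7}  →  sig = [2:1]
  • {4,9}:  v_{4} + v_{9} = v_{1}  →  sig = [2:1]
  • {4,10}:  v_{4} + v_{10} = v_{6}  →  sig = [2:1]
  • {6,8}:  v_{6} + v_{8} = v_{10}  →  sig = [2:1]
  • {7,8}:  v_{7} + v_{8} = v_{5}  →  sig = [2:1]
  • {1,10}:  v_{1} + v_{10} = v_{6} + v_{9}  →  sig = [2:1,1]
  • {7,9}:  v_{7} + v_{9} = v_{1} + v_{5}  →  sig = [2:1,1]
  • {7,10}:  v_{7} + v_{10} = v_{5} + v_{6}  →  sig = [2:1,1]
  • {2,5,9}:  v_{2} + v_{5} + v_{9} = 0  →  sig = [3:]
  • {1,2,5}:  v_{1} + v_{2} + v_{5} = v_{4}  →  sig = [3:1]
  • {1,2,7}:  v_{1} + v_{2} + v_{7} = 2·v_{4}  →  sig = [3:2]

Sorted signature multiset PRS(X):
    [2:]
    [2:1]
    [2:1]
    [2:1]
    [2:1]
    [2:1]
    [2:1]
    [2:1]
    [2:1]
    [2:1,1]
    [2:1,1]
    [2:1,1]
    [3:]
    [3:1]
    [3:2]


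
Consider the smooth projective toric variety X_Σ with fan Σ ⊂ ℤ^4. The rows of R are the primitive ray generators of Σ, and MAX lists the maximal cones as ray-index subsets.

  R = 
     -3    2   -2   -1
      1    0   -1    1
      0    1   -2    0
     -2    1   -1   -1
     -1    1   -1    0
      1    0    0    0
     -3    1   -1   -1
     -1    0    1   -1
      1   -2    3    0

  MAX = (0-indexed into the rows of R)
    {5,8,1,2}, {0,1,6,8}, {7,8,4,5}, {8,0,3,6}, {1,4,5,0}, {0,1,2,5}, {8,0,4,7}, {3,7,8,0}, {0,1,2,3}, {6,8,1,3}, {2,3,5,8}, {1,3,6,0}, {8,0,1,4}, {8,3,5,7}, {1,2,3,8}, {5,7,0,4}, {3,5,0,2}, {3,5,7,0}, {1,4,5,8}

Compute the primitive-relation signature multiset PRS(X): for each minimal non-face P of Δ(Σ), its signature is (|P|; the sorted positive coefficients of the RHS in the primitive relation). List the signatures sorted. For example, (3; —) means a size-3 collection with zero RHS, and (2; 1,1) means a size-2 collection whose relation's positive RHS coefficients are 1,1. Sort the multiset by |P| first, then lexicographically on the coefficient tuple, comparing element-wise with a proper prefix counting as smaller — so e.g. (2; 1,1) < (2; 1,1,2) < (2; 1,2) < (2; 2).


Δ(Σ) — 9 vertices, 12 min non-faces:

  P = {1,7}:  v_{1} + v_{7} = 0  →  sig = (2; —)
  P = {3,4}:  v_{3} + v_{4} = v_{0}  →  sig = (2; 1)
  P = {5,6}:  v_{5} + v_{6} = v_{3}  →  sig = (2; 1)
  P = {2,7}:  v_{2} + v_{7} = v_{3} + v_{5}  →  sig = (2; 1,1)
  P = {2,4}:  v_{2} + v_{4} = v_{0} + v_{1} + v_{5}  →  sig = (2; 1,1,1)
  P = {6,7}:  v_{6} + v_{7} = v_{0} + v_{3} + v_{8}  →  sig = (2; 1,1,1)
  P = {4,6}:  v_{4} + v_{6} = 2·v_{0} + v_{1} + v_{8}  →  sig = (2; 1,1,2)
  P = {2,6}:  v_{2} + v_{6} = v_{1} + 2·v_{3}  →  sig = (2; 1,2)
  P = {0,2,8}:  v_{0} + v_{2} + v_{8} = v_{3}  →  sig = (3; 1)
  P = {0,5,8}:  v_{0} + v_{5} + v_{8} = v_{7}  →  sig = (3; 1)
  P = {1,3,5}:  v_{1} + v_{3} + v_{5} = v_{2}  →  sig = (3; 1)
  P = {0,1,3,8}:  v_{0} + v_{1} + v_{3} + v_{8} = v_{6}  →  sig = (4; 1)

Sorted signature multiset PRS(X):
    |P|=2: 8 collections, coeffs (), (1), (1), (1,1), (1,1,1), (1,1,1), (1,1,2), (1,2)
    |P|=3: 3 collections, coeffs (1), (1), (1)
    |P|=4: 1 collection, coeffs (1)


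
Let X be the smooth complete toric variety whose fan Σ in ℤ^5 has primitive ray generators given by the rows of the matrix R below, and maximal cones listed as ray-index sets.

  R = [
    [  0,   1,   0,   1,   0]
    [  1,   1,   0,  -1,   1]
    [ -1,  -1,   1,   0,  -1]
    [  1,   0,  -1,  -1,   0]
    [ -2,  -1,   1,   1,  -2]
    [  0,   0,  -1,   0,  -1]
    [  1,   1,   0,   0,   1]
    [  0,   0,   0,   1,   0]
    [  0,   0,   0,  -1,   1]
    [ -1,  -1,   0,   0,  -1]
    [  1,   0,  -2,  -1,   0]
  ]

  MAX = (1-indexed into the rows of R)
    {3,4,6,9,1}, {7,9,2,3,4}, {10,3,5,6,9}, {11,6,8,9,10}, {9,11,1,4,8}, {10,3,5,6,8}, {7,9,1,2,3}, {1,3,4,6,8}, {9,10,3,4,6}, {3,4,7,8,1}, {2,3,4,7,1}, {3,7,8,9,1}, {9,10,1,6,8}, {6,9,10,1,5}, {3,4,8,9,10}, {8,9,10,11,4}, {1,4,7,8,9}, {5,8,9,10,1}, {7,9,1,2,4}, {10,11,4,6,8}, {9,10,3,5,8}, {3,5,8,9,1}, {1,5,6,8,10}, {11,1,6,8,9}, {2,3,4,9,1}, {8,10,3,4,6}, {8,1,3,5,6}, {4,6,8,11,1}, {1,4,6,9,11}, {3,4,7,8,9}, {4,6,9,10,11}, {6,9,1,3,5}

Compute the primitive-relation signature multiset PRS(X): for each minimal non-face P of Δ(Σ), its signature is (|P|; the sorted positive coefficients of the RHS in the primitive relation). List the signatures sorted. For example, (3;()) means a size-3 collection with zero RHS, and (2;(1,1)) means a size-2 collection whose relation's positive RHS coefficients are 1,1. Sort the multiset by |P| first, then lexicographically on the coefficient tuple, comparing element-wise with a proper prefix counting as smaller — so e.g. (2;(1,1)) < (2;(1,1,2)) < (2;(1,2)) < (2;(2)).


Δ(Σ) — 11 vertices, 20 min non-faces:

  • {7,10}:  v_{7} + v_{10} = 0  →  sig = (2;())
  • {2,8}:  v_{2} + v_{8} = v_{7}  →  sig = (2;(1))
  • {3,11}:  v_{3} + v_{11} = v_{4} + v_{10}  →  sig = (2;(1,1))
  • {4,5}:  v_{4} + v_{5} = v_{3} + v_{6}  →  sig = (2;(1,1))
  • {5,7}:  v_{5} + v_{7} = v_{1} + v_{3}  →  sig = (2;(1,1))
  • {5,11}:  v_{5} + v_{11} = v_{6} + v_{10}  →  sig = (2;(1,1))
  • {6,7}:  v_{6} + v_{7} = v_{1} + v_{4}  →  sig = (2;(1,1))
  • {2,10}:  v_{2} + v_{10} = v_{1} + v_{3} + v_{4} + v_{9}  →  sig = (2;(1,1,1,1))
  • {7,11}:  v_{7} + v_{11} = v_{1} + 2·v_{4} + v_{8} + v_{9}  →  sig = (2;(1,1,1,2))
  • {2,11}:  v_{2} + v_{11} = v_{1} + 2·v_{4} + v_{9}  →  sig = (2;(1,1,2))
  • {2,5}:  v_{2} + v_{5} = 2·v_{1} + 2·v_{3} + v_{4} + v_{9}  →  sig = (2;(1,1,2,2))
  • {2,6}:  v_{2} + v_{6} = 2·v_{1} + v_{3} + 2·v_{4} + v_{9}  →  sig = (2;(1,1,2,2))
  • {1,3,10}:  v_{1} + v_{3} + v_{10} = v_{5}  →  sig = (3;(1))
  • {1,4,10}:  v_{1} + v_{4} + v_{10} = v_{6}  →  sig = (3;(1))
  • {1,10,11}:  v_{1} + v_{10} + v_{11} = 2·v_{6} + v_{8} + v_{9}  →  sig = (3;(1,1,2))
  • {3,6,8,9}:  v_{3} + v_{6} + v_{8} + v_{9} = v_{10}  →  sig = (4;(1))
  • {4,6,8,9}:  v_{4} + v_{6} + v_{8} + v_{9} = v_{11}  →  sig = (4;(1))
  • {5,6,8,9}:  v_{5} + v_{6} + v_{8} + v_{9} = v_{1} + 2·v_{10}  →  sig = (4;(1,2))
  • {1,3,4,8,9}:  v_{1} + v_{3} + v_{4} + v_{8} + v_{9} = 0  →  sig = (5;())
  • {1,3,4,7,9}:  v_{1} + v_{3} + v_{4} + v_{7} + v_{9} = v_{2}  →  sig = (5;(1))

Signatures (|P|; sorted positive RHS coefficients), sorted:
[(2;()), (2;(1)), (2;(1,1)), (2;(1,1)), (2;(1,1)), (2;(1,1)), (2;(1,1)), (2;(1,1,1,1)), (2;(1,1,1,2)), (2;(1,1,2)), (2;(1,1,2,2)), (2;(1,1,2,2)), (3;(1)), (3;(1)), (3;(1,1,2)), (4;(1)), (4;(1)), (4;(1,2)), (5;()), (5;(1))]


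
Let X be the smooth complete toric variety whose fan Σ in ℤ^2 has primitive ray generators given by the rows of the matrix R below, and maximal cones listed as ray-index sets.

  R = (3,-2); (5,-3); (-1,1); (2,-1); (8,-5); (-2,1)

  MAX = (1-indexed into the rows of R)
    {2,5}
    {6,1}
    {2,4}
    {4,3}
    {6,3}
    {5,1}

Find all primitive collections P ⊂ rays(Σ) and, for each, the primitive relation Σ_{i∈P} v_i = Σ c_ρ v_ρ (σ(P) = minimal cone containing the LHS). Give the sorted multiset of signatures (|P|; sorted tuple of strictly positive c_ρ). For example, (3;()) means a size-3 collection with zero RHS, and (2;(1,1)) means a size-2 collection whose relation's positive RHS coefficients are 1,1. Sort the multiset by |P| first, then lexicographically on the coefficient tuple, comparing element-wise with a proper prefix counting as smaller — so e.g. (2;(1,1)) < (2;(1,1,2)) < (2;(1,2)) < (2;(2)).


9 collections generate NE(X_Σ); each relation:

  {4,6}:  v_{4} + v_{6} = 0  so sig = (2;())
  {1,2}:  v_{1} + v_{2} = v_{5}  so sig = (2;(1))
  {1,3}:  v_{1} + v_{3} = v_{4}  so sig = (2;(1))
  {1,4}:  v_{1} + v_{4} = v_{2}  so sig = (2;(1))
  {2,6}:  v_{2} + v_{6} = v_{1}  so sig = (2;(1))
  {3,5}:  v_{3} + v_{5} = v_{2} + v_{4}  so sig = (2;(1,1))
  {2,3}:  v_{2} + v_{3} = 2·v_{4}  so sig = (2;(2))
  {4,5}:  v_{4} + v_{5} = 2·v_{2}  so sig = (2;(2))
  {5,6}:  v_{5} + v_{6} = 2·v_{1}  so sig = (2;(2))

so the primitive-relation signature multiset is
    |P|=2: 9 collections, coeffs (), (1), (1), (1), (1), (1,1), (2), (2), (2)


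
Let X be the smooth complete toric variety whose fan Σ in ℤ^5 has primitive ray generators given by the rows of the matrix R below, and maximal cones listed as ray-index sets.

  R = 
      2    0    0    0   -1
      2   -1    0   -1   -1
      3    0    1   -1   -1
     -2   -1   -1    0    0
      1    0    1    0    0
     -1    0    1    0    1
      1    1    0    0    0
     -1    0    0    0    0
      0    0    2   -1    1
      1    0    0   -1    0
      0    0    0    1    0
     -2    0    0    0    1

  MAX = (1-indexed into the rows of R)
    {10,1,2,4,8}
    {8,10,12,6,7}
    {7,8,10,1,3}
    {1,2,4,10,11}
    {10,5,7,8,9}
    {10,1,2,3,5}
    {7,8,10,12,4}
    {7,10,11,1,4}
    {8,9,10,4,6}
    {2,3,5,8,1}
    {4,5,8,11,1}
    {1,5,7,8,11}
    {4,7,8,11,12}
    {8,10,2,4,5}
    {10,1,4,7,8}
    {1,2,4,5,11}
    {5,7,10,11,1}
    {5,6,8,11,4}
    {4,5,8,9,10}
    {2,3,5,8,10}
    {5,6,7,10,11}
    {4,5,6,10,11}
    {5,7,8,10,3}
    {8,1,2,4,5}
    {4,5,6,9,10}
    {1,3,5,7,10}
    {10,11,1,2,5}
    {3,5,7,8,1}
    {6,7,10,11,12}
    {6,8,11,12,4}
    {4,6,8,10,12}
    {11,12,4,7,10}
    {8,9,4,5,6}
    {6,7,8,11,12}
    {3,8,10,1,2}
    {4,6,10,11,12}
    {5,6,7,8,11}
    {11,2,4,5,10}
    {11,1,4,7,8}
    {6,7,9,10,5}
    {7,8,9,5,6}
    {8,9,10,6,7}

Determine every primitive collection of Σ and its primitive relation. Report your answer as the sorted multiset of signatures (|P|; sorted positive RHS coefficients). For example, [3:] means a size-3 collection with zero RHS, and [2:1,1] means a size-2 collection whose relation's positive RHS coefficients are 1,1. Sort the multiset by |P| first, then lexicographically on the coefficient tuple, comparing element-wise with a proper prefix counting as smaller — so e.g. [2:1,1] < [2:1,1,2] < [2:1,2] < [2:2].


The 23 primitive collections of Σ (r=12, n=5):

  • {1,12}:  v_{1} + v_{12} = 0 — sig = [2:]
  • {1,6}:  v_{1} + v_{6} = v_{5} — sig = [2:1]
  • {5,12}:  v_{5} + v_{12} = v_{6} — sig = [2:1]
  • {2,7}:  v_{2} + v_{7} = v_{1} + v_{10} — sig = [2:1,1]
  • {3,4}:  v_{3} + v_{4} = v_{2} + v_{8} — sig = [2:1,1]
  • {3,11}:  v_{3} + v_{11} = v_{1} + v_{5} — sig = [2:1,1]
  • {9,11}:  v_{9} + v_{11} = v_{5} + v_{6} — sig = [2:1,1]
  • {2,12}:  v_{2} + v_{12} = v_{4} + v_{5} + v_{10} — sig = [2:1,1,1]
  • {3,12}:  v_{3} + v_{12} = v_{5} + v_{8} + v_{10} — sig = [2:1,1,1]
  • {1,9}:  v_{1} + v_{9} = 2·v_{5} + v_{8} + v_{10} — sig = [2:1,1,2]
  • {2,6}:  v_{2} + v_{6} = v_{4} + 2·v_{5} + v_{10} — sig = [2:1,1,2]
  • {3,6}:  v_{3} + v_{6} = 2·v_{5} + v_{8} + v_{10} — sig = [2:1,1,2]
  • {9,12}:  v_{9} + v_{12} = 2·v_{6} + v_{8} + v_{10} — sig = [2:1,1,2]
  • {2,9}:  v_{2} + v_{9} = v_{4} + 3·v_{5} + v_{8} + 2·v_{10} — sig = [2:1,1,2,3]
  • {3,9}:  v_{3} + v_{9} = 3·v_{5} + 2·v_{8} + 2·v_{10} — sig = [2:2,2,3]
  • {4,5,7}:  v_{4} + v_{5} + v_{7} = 0 — sig = [3:]
  • {8,10,11}:  v_{8} + v_{10} + v_{11} = 0 — sig = [3:]
  • {4,6,7}:  v_{4} + v_{6} + v_{7} = v_{12} — sig = [3:1]
  • {2,8,11}:  v_{2} + v_{8} + v_{11} = v_{1} + v_{4} + v_{5} — sig = [3:1,1,1]
  • {4,7,9}:  v_{4} + v_{7} + v_{9} = v_{6} + v_{8} + v_{10} — sig = [3:1,1,1]
  • {1,4,5,10}:  v_{1} + v_{4} + v_{5} + v_{10} = v_{2} — sig = [4:1]
  • {1,5,8,10}:  v_{1} + v_{5} + v_{8} + v_{10} = v_{3} — sig = [4:1]
  • {5,6,8,10}:  v_{5} + v_{6} + v_{8} + v_{10} = v_{9} — sig = [4:1]

Sorted signature multiset PRS(X):
    |P|=2: 15 collections, coeffs (), (1), (1), (1,1), (1,1), (1,1), (1,1), (1,1,1), (1,1,1), (1,1,2), (1,1,2), (1,1,2), (1,1,2), (1,1,2,3), (2,2,3)
    |P|=3: 5 collections, coeffs (), (), (1), (1,1,1), (1,1,1)
    |P|=4: 3 collections, coeffs (1), (1), (1)


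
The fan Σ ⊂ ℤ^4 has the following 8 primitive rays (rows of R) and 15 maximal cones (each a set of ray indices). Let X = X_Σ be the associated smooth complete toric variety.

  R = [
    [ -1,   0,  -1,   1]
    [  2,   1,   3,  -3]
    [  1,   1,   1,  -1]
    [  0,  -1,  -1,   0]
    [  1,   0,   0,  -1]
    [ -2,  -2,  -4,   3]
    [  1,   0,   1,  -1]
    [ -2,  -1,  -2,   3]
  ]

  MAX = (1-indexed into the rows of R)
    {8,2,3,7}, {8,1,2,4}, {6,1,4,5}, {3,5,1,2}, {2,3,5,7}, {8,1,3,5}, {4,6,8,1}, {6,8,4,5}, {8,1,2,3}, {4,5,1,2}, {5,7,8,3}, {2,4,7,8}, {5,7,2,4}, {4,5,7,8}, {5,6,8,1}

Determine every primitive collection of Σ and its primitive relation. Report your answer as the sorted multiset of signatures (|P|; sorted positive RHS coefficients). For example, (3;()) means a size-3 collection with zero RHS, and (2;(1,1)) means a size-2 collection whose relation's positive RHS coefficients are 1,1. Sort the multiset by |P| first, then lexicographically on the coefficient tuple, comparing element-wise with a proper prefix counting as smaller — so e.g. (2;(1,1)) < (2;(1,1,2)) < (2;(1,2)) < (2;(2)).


Primitive collections (7):

  P={1,7}:  v_{1} + v_{7} = 0  so sig = (2;())
  P={2,6}:  v_{2} + v_{6} = v_{4}  so sig = (2;(1))
  P={3,4}:  v_{3} + v_{4} = v_{5}  so sig = (2;(1))
  P={6,7}:  v_{6} + v_{7} = v_{4} + v_{5} + v_{8}  so sig = (2;(1,1,1))
  P={3,6}:  v_{3} + v_{6} = v_{1} + 2·v_{5} + v_{8}  so sig = (2;(1,1,2))
  P={2,5,8}:  v_{2} + v_{5} + v_{8} = v_{7}  so sig = (3;(1))
  P={1,4,5,8}:  v_{1} + v_{4} + v_{5} + v_{8} = v_{6}  so sig = (4;(1))

so the primitive-relation signature multiset is
{ (2;()),  (2;(1)) ×2,  (2;(1,1,1)),  (2;(1,1,2)),  (3;(1)),  (4;(1)) }


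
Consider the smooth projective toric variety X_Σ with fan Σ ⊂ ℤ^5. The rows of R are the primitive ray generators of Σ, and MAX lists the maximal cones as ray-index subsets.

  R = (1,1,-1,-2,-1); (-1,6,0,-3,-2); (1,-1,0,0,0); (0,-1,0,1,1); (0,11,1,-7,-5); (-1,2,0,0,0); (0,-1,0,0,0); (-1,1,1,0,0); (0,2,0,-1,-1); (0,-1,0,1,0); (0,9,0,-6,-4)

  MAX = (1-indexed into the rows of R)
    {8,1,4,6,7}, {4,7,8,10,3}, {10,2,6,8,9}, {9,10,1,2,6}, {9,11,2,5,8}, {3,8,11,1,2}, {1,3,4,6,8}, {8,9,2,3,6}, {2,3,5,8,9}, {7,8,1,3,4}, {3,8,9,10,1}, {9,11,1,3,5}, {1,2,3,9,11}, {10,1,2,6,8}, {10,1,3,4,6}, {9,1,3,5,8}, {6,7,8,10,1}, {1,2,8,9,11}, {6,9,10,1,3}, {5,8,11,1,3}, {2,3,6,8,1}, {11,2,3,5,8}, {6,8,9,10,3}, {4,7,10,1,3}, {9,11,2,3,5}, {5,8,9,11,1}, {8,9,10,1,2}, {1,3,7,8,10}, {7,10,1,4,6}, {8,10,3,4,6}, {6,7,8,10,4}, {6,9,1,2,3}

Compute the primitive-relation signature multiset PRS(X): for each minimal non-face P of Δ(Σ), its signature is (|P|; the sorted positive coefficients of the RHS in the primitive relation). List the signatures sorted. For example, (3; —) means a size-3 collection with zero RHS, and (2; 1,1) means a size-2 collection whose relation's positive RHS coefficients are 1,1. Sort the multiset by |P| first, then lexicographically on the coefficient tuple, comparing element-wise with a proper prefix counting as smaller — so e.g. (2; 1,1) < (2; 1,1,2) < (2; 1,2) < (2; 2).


20 collections generate NE(X_Σ); each relation:

  {4,9}:  v_{4} + v_{9} = v_{3} + v_{6}  ⇒ sig = (2; 1,1)
  {7,9}:  v_{7} + v_{9} = v_{1} + v_{8} + v_{10}  ⇒ sig = (2; 1,1,1)
  {4,11}:  v_{4} + v_{11} = v_{1} + v_{2} + 2·v_{3} + v_{6} + v_{8}  ⇒ sig = (2; 1,1,1,1,2)
  {2,4}:  v_{2} + v_{4} = v_{1} + v_{3} + 2·v_{6} + v_{8}  ⇒ sig = (2; 1,1,1,2)
  {2,7}:  v_{2} + v_{7} = 2·v_{1} + v_{6} + 2·v_{8} + v_{10}  ⇒ sig = (2; 1,1,2,2)
  {5,6}:  v_{5} + v_{6} = 2·v_{2} + 2·v_{3} + v_{8} + v_{9}  ⇒ sig = (2; 1,1,2,2)
  {5,10}:  v_{5} + v_{10} = v_{1} + v_{3} + 2·v_{8} + 4·v_{9}  ⇒ sig = (2; 1,1,2,4)
  {10,11}:  v_{10} + v_{11} = v_{1} + v_{8} + 3·v_{9}  ⇒ sig = (2; 1,1,3)
  {6,11}:  v_{6} + v_{11} = 2·v_{2} + v_{3}  ⇒ sig = (2; 1,2)
  {4,5}:  v_{4} + v_{5} = 2·v_{2} + 3·v_{3} + v_{8}  ⇒ sig = (2; 1,2,3)
  {5,7}:  v_{5} + v_{7} = 2·v_{1} + v_{3} + 3·v_{8} + 3·v_{9}  ⇒ sig = (2; 1,2,3,3)
  {7,11}:  v_{7} + v_{11} = 2·v_{1} + 2·v_{8} + 2·v_{9}  ⇒ sig = (2; 2,2,2)
  {3,6,7}:  v_{3} + v_{6} + v_{7} = 0  ⇒ sig = (3; —)
  {1,2,5}:  v_{1} + v_{2} + v_{5} = 2·v_{11}  ⇒ sig = (3; 2)
  {2,3,10}:  v_{2} + v_{3} + v_{10} = 2·v_{9}  ⇒ sig = (3; 2)
  {1,4,8,10}:  v_{1} + v_{4} + v_{8} + v_{10} = 0  ⇒ sig = (4; —)
  {1,6,8,9}:  v_{1} + v_{6} + v_{8} + v_{9} = v_{2}  ⇒ sig = (4; 1)
  {3,8,9,11}:  v_{3} + v_{8} + v_{9} + v_{11} = v_{5}  ⇒ sig = (4; 1)
  {1,2,3,8,9}:  v_{1} + v_{2} + v_{3} + v_{8} + v_{9} = v_{11}  ⇒ sig = (5; 1)
  {1,3,6,8,10}:  v_{1} + v_{3} + v_{6} + v_{8} + v_{10} = v_{9}  ⇒ sig = (5; 1)

Signatures (|P|; sorted positive RHS coefficients), sorted:
[(2; 1,1), (2; 1,1,1), (2; 1,1,1,1,2), (2; 1,1,1,2), (2; 1,1,2,2), (2; 1,1,2,2), (2; 1,1,2,4), (2; 1,1,3), (2; 1,2), (2; 1,2,3), (2; 1,2,3,3), (2; 2,2,2), (3; —), (3; 2), (3; 2), (4; —), (4; 1), (4; 1), (5; 1), (5; 1)]
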